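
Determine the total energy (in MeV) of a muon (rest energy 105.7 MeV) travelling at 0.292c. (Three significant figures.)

111 MeV

γ = 1/√(1 − β²) = 1/√(1 − 0.085264) = 1/√0.914736 = 1/0.956418 = 1.0456.
Total energy: E = γmc² = 1.0456 × 105.7 MeV = 111 MeV.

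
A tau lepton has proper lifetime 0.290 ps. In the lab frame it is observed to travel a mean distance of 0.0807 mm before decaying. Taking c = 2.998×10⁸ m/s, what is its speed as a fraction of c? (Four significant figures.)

Lab distance = (lab lifetime)·v = γτ·βc, so βγ = d/(cτ) = 8.070×10^-5/(2.998×10⁸ × 2.900×10^-13) = 0.92821.
With βγ = 0.92821: γ² = 1 + (βγ)² = 1.861574, and β = (βγ)/γ = 0.92821/1.3644 = 0.6803.

0.6803c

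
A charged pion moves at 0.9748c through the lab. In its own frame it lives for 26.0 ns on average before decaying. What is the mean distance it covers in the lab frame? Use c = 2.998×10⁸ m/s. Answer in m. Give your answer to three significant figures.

Lorentz factor: γ = (1 − 0.95023504)^(−1/2) = 4.4827.
Lab-frame lifetime: Δt = γτ = 4.4827 × 26.0 ns = 116.55 ns.
Distance: d = vΔt = 0.9748 × 2.998×10⁸ m/s × 1.1655×10^-7 s = 34.1 m.

34.1 m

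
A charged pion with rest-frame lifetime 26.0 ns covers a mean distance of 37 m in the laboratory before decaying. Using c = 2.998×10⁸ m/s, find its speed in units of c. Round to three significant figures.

0.979c

Let x = d/(cτ) = 37.00 m / (2.998×10⁸ m/s × 2.600×10^-8 s) = 4.7468. Since d = βγcτ, x = βγ = β/√(1−β²).
Solving: β² = x²/(1+x²) = 22.5321/23.5321 = 0.957505, so β = 0.979.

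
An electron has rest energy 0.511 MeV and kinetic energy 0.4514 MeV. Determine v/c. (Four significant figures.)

K = (γ−1)mc², so γ = 1 + 0.4514/0.511 = 1.8834.
Then v/c = √(1 − γ⁻²) = √(1 − 0.281913) = √0.718087 = 0.8474.

0.8474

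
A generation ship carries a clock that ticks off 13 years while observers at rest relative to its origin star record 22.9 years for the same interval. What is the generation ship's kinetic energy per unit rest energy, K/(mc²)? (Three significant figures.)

γ = Δt/Δτ = 22.9/13 = 1.76154.
Since K = (γ−1)mc², K/(mc²) = 1.76154 − 1 = 0.762.

0.762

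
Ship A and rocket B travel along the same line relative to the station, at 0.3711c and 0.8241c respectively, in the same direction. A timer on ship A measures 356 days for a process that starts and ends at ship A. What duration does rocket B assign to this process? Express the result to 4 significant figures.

469.8 days

Speed of ship A in rocket B's frame: u = (v_A − v_B)/(1 − v_A v_B/c²) = (0.3711 − 0.8241)/(1 − 0.3711×0.8241) = −0.453/0.69417649 = −0.65257; |u| = 0.65257c.
At |u| = 0.65257c, γ = (1 − 0.425848)^(−1/2) = 1.3197.
Ship A's interval is proper; time dilation gives Δt_B = γΔτ = 1.3197 × 356 days = 469.8 days.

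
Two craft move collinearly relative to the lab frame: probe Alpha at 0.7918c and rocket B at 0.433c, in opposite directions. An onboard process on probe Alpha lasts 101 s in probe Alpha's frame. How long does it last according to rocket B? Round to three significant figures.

246 s

The velocity of probe Alpha relative to rocket B is (0.7918 + 0.433)c / (1 + 0.7918×0.433) = 0.91209c; relative speed 0.91209c.
At |u| = 0.91209c, γ = (1 − 0.831908)^(−1/2) = 2.4391.
Probe Alpha's interval is proper; time dilation gives Δt_B = γΔτ = 2.4391 × 101 s = 246 s.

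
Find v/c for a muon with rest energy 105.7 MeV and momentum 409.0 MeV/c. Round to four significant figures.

pc/(mc²) = 409.0/105.7 = 3.8694 = βγ = β/√(1−β²).
So β² = x²/(1 + x²) with x = 3.8694: x² = 14.9723, β² = 14.9723/15.9723 = 0.937392, β = 0.9682.

0.9682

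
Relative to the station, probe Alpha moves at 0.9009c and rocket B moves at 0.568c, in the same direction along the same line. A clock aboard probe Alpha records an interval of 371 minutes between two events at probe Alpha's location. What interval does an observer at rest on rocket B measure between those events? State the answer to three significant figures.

Speed of probe Alpha in rocket B's frame: u = (v_A − v_B)/(1 − v_A v_B/c²) = (0.9009 − 0.568)/(1 − 0.9009×0.568) = 0.3329/0.4882888 = 0.68177; |u| = 0.68177c.
γ for this relative speed: γ = 1/√(1 − 0.46481) = 1.3669.
The clock on probe Alpha records proper time, so rocket B measures Δt = γΔτ = 1.3669 × 371 = 507 minutes.

507 minutes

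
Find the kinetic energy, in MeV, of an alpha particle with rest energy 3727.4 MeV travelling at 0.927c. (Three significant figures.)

γ = 1/√(1 − β²) = 1/√(1 − 0.859329) = 1/√0.140671 = 1/0.375061 = 2.6662.
Kinetic energy: K = (γ − 1)mc² = (2.6662 − 1) × 3727.4 MeV = 1.6662 × 3727.4 = 6210 MeV.

6210 MeV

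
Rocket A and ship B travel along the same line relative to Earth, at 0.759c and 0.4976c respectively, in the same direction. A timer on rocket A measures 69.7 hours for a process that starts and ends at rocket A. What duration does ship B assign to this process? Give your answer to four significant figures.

The velocity of rocket A relative to ship B is (0.759 − 0.4976)c / (1 − 0.759×0.4976) = 0.42004c; relative speed 0.42004c.
At |u| = 0.42004c, γ = (1 − 0.176434)^(−1/2) = 1.1019.
The clock on rocket A records proper time, so ship B measures Δt = γΔτ = 1.1019 × 69.7 = 76.80 hours.

76.80 hours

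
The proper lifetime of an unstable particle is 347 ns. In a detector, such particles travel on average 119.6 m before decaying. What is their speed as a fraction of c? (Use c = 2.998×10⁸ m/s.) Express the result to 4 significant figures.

0.7545c

d = βγcτ ⇒ βγ = d/(cτ) = 119.6 m / (104.0306 m) = 1.1497.
β = (βγ)/√(1+(βγ)²) = 1.1497/√2.32181 = 0.7545.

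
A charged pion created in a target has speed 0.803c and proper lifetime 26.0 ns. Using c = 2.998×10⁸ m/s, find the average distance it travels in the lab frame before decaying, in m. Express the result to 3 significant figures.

10.5 m

γ = 1/√(1 − β²) = 1/√(1 − 0.644809) = 1/√0.355191 = 1/0.595979 = 1.6779.
Lab-frame lifetime: Δt = γτ = 1.6779 × 26.0 ns = 43.625 ns.
Distance: d = vΔt = 0.803 × 2.998×10⁸ m/s × 4.3625×10^-8 s = 10.5 m.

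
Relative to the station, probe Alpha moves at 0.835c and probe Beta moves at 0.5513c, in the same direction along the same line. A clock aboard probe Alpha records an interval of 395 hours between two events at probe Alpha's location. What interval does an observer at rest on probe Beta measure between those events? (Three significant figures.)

The velocity of probe Alpha relative to probe Beta is (0.835 − 0.5513)c / (1 − 0.835×0.5513) = 0.5257c; relative speed 0.5257c.
At |u| = 0.5257c, γ = (1 − 0.27636)^(−1/2) = 1.1755.
The clock on probe Alpha records proper time, so probe Beta measures Δt = γΔτ = 1.1755 × 395 = 464 hours.

464 hours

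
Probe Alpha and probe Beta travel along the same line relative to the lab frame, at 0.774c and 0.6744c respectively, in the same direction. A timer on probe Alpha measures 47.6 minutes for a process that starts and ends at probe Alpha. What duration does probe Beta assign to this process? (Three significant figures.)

48.7 minutes

The velocity of probe Alpha relative to probe Beta is (0.774 − 0.6744)c / (1 − 0.774×0.6744) = 0.20836c; relative speed 0.20836c.
At |u| = 0.20836c, γ = (1 − 0.0434139)^(−1/2) = 1.0224.
The clock on probe Alpha records proper time, so probe Beta measures Δt = γΔτ = 1.0224 × 47.6 = 48.7 minutes.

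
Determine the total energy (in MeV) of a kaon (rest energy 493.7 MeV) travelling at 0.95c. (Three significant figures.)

1580 MeV

γ = 1/√(1 − β²) = 1/√(1 − 0.9025) = 1/√0.0975 = 1/0.31225 = 3.2026.
Total energy: E = γmc² = 3.2026 × 493.7 MeV = 1580 MeV.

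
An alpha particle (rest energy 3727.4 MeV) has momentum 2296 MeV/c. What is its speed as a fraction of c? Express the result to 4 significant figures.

0.5245c

pc/(mc²) = 2296/3727.4 = 0.61598 = βγ = β/√(1−β²).
So β² = x²/(1 + x²) with x = 0.61598: x² = 0.379431, β² = 0.379431/1.379431 = 0.275063, β = 0.5245.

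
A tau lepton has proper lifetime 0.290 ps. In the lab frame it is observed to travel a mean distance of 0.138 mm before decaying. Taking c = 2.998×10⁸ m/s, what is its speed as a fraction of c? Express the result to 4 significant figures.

0.8461c

Lab distance = (lab lifetime)·v = γτ·βc, so βγ = d/(cτ) = 1.380×10^-4/(2.998×10⁸ × 2.900×10^-13) = 1.5873.
With βγ = 1.5873: γ² = 1 + (βγ)² = 3.51952, and β = (βγ)/γ = 1.5873/1.87604 = 0.8461.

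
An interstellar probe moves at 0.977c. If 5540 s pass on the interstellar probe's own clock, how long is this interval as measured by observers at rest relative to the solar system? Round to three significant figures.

With β = 0.977, γ = 1/√(1 − 0.977²) = 1/√0.045471 = 4.6896.
Time dilation: Δt = γ·Δτ = 4.6896 × 5540 = 26000 s.

26000 s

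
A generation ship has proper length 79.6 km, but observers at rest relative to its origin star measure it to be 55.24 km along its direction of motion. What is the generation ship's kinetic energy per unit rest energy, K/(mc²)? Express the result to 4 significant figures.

From L = L₀/γ: γ = 79.6/55.24 = 1.44098.
K/(mc²) = γ − 1 = 1.44098 − 1 = 0.4410.

0.4410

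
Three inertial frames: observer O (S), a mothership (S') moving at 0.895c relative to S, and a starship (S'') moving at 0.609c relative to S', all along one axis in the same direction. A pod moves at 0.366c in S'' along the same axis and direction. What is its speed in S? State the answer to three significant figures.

Compose velocities in two stages. Stage 1 (into S'): u₁ = (0.366+0.609)/(1+0.366×0.609) = 0.79729.
Stage 2 (into S): u = (0.79729+0.895)/(1+0.79729×0.895) = 0.98758, so the speed is 0.988c.

0.988c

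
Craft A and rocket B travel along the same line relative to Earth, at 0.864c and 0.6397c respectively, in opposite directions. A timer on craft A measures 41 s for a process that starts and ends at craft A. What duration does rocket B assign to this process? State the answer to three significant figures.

164 s

Transform craft A's velocity into rocket B's frame: (0.864 + 0.6397)/(1 + 0.864·0.6397) = 1.5037/1.5527008, so the relative speed is 0.96844c.
γ for this relative speed: γ = 1/√(1 − 0.937876) = 4.0121.
Craft A's interval is proper; time dilation gives Δt_B = γΔτ = 4.0121 × 41 s = 164 s.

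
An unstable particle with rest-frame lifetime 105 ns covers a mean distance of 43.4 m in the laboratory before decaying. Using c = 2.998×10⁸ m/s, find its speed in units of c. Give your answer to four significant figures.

0.8095c

Lab distance = (lab lifetime)·v = γτ·βc, so βγ = d/(cτ) = 43.40/(2.998×10⁸ × 1.050×10^-7) = 1.3787.
With βγ = 1.3787: γ² = 1 + (βγ)² = 2.90081, and β = (βγ)/γ = 1.3787/1.70318 = 0.8095.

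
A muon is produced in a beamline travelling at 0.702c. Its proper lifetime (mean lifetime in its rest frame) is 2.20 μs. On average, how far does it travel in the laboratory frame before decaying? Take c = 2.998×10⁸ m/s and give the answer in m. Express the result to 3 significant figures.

β² = 0.492804, so γ = 1/√0.507196 = 1.4041.
Lab-frame lifetime: Δt = γτ = 1.4041 × 2.20 μs = 3.089 μs.
Distance: d = vΔt = 0.702 × 2.998×10⁸ m/s × 3.0890×10^-6 s = 650 m.

650 m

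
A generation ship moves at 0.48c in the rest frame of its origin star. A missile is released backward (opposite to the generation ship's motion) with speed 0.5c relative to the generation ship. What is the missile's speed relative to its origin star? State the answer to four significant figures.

In units of c, u = (u' + v)/(1 + u'v) with u' = −0.5 and v = 0.48.
Numerator: −0.5 + 0.48 = −0.02. Denominator: 1 + (−0.5)(0.48) = 0.76.
u = −0.02/0.76 = −0.026316, so the speed is 0.02632c.

0.02632c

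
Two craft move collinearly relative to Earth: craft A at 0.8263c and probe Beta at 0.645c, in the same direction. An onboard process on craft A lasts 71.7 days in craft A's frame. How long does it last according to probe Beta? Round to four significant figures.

77.80 days

The velocity of craft A relative to probe Beta is (0.8263 − 0.645)c / (1 − 0.8263×0.645) = 0.38819c; relative speed 0.38819c.
At |u| = 0.38819c, γ = (1 − 0.150691)^(−1/2) = 1.0851.
The clock on craft A records proper time, so probe Beta measures Δt = γΔτ = 1.0851 × 71.7 = 77.80 days.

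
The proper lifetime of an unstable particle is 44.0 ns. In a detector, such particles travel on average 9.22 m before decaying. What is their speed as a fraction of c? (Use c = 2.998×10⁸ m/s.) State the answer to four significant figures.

0.5729c

Let x = d/(cτ) = 9.220 m / (2.998×10⁸ m/s × 4.400×10^-8 s) = 0.69895. Since d = βγcτ, x = βγ = β/√(1−β²).
Solving: β² = x²/(1+x²) = 0.488531/1.488531 = 0.328197, so β = 0.5729.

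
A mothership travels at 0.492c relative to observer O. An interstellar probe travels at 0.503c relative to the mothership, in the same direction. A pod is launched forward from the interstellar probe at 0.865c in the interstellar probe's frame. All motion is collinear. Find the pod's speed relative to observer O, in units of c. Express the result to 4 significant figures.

Compose velocities in two stages. Stage 1 (into S'): u₁ = (0.865+0.503)/(1+0.865×0.503) = 0.95325.
Stage 2 (into S): u = (0.95325+0.492)/(1+0.95325×0.492) = 0.98383, so the speed is 0.9838c.

0.9838c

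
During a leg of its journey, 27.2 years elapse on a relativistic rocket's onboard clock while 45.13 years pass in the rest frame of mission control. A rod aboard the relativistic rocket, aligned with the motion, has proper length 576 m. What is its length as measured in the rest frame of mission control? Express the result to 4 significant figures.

The time-dilation ratio gives γ = 45.13/27.2 = 1.65919.
The rod contracts by the same γ: 576 m / 1.65919 = 347.2 m.

347.2 m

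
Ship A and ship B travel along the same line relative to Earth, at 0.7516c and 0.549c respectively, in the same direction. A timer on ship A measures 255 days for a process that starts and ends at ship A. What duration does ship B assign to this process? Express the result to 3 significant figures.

272 days

Transform ship A's velocity into ship B's frame: (0.7516 − 0.549)/(1 − 0.7516·0.549) = 0.2026/0.5873716, so the relative speed is 0.34493c.
At |u| = 0.34493c, γ = (1 − 0.118977)^(−1/2) = 1.0654.
The clock on ship A records proper time, so ship B measures Δt = γΔτ = 1.0654 × 255 = 272 days.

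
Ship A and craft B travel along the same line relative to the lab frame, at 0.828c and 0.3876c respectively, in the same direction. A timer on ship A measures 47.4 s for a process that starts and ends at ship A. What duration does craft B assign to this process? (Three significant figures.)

62.3 s

Speed of ship A in craft B's frame: u = (v_A − v_B)/(1 − v_A v_B/c²) = (0.828 − 0.3876)/(1 − 0.828×0.3876) = 0.4404/0.6790672 = 0.64854; |u| = 0.64854c.
At |u| = 0.64854c, γ = (1 − 0.420604)^(−1/2) = 1.3137.
The clock on ship A records proper time, so craft B measures Δt = γΔτ = 1.3137 × 47.4 = 62.3 s.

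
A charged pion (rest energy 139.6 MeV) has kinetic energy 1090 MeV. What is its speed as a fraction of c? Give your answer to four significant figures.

0.9935c

K = (γ−1)mc², so γ = 1 + 1090/139.6 = 8.808.
Then v/c = √(1 − γ⁻²) = √(1 − 0.0128898) = √0.9871102 = 0.9935.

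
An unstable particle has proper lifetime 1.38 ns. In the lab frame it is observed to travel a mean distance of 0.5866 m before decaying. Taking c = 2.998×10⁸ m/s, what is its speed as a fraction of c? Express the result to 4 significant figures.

Lab distance = (lab lifetime)·v = γτ·βc, so βγ = d/(cτ) = 0.5866/(2.998×10⁸ × 1.380×10^-9) = 1.4179.
With βγ = 1.4179: γ² = 1 + (βγ)² = 3.01044, and β = (βγ)/γ = 1.4179/1.73506 = 0.8172.

0.8172c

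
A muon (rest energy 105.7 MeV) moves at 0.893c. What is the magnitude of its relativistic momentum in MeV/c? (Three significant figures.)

210 MeV/c

γ = 1/√(1 − β²) = 1/√(1 − 0.797449) = 1/√0.202551 = 1/0.450057 = 2.2219.
Momentum: p = γβ·mc = 2.2219 × 0.893 × 105.7 MeV/c = 210 MeV/c.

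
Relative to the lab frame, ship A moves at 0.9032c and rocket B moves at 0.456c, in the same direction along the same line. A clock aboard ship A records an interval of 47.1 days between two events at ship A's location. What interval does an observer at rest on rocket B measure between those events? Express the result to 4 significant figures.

The velocity of ship A relative to rocket B is (0.9032 − 0.456)c / (1 − 0.9032×0.456) = 0.76036c; relative speed 0.76036c.
γ for this relative speed: γ = 1/√(1 − 0.578147) = 1.5396.
The clock on ship A records proper time, so rocket B measures Δt = γΔτ = 1.5396 × 47.1 = 72.52 days.

72.52 days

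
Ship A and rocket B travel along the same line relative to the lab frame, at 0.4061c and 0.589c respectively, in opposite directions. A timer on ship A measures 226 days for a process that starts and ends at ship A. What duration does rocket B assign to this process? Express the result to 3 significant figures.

Speed of ship A in rocket B's frame: u = (v_A + v_B)/(1 + v_A v_B/c²) = (0.4061 + 0.589)/(1 + 0.4061×0.589) = 0.9951/1.2391929 = 0.80302; |u| = 0.80302c.
γ for this relative speed: γ = 1/√(1 − 0.644841) = 1.678.
Ship A's interval is proper; time dilation gives Δt_B = γΔτ = 1.678 × 226 days = 379 days.

379 days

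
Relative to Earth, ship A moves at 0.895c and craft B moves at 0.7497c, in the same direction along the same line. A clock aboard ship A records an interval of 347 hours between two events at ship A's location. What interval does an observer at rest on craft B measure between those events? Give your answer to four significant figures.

The velocity of ship A relative to craft B is (0.895 − 0.7497)c / (1 − 0.895×0.7497) = 0.44162c; relative speed 0.44162c.
At |u| = 0.44162c, γ = (1 − 0.195028)^(−1/2) = 1.1146.
Ship A's interval is proper; time dilation gives Δt_B = γΔτ = 1.1146 × 347 hours = 386.8 hours.

386.8 hours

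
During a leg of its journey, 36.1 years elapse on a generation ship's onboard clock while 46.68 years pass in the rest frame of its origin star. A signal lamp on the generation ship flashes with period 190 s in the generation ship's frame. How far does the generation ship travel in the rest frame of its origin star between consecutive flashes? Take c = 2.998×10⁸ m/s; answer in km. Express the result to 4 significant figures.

γ = Δt/Δτ = 46.68/36.1 = 1.29307.
β = √(1 − 1/γ²) = 0.63398. Lab-frame period = γτ = 1.29307×190 s = 245.68 s. Distance = βc × γτ = 0.63398 × 2.998×10⁸ m/s × 245.68 s = 4.6696×10^10 m = 4.670×10^7 km.

4.670×10^7 km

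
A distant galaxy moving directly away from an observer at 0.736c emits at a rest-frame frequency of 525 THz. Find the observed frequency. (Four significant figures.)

204.7 THz

Relativistic Doppler (source moving away): f_obs = f_src · √((1−β)/(1+β)).
With β = 0.736: factor = √(0.264/1.736) = 0.38997.
f_obs = 525 × 0.38997 = 204.7 THz.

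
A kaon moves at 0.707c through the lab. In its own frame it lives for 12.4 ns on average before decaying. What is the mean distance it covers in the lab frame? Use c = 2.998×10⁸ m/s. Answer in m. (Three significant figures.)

3.72 m

γ = 1/√(1 − β²) = 1/√(1 − 0.499849) = 1/√0.500151 = 1/0.707214 = 1.414.
Lab-frame lifetime: Δt = γτ = 1.414 × 12.4 ns = 17.534 ns.
Distance: d = vΔt = 0.707 × 2.998×10⁸ m/s × 1.7534×10^-8 s = 3.72 m.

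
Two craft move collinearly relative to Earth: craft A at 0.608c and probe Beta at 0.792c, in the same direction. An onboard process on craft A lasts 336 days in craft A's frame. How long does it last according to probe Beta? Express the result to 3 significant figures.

359 days

Transform craft A's velocity into probe Beta's frame: (0.608 − 0.792)/(1 − 0.608·0.792) = −0.184/0.518464, so the relative speed is 0.35489c.
At |u| = 0.35489c, γ = (1 − 0.125947)^(−1/2) = 1.0696.
The clock on craft A records proper time, so probe Beta measures Δt = γΔτ = 1.0696 × 336 = 359 days.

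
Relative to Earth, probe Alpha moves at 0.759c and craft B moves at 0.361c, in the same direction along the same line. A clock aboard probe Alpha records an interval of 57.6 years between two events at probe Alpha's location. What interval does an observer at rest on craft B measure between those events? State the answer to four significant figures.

68.87 years

Transform probe Alpha's velocity into craft B's frame: (0.759 − 0.361)/(1 − 0.759·0.361) = 0.398/0.726001, so the relative speed is 0.54821c.
γ for this relative speed: γ = 1/√(1 − 0.300534) = 1.1957.
The clock on probe Alpha records proper time, so craft B measures Δt = γΔτ = 1.1957 × 57.6 = 68.87 years.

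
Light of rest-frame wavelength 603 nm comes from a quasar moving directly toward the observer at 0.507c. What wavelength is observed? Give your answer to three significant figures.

345 nm

Relativistic Doppler for wavelength: λ_obs = λ_src · √((1−β)/(1+β)).
With β = 0.507: factor = √(0.493/1.507) = 0.57196.
λ_obs = 603 × 0.57196 = 345 nm.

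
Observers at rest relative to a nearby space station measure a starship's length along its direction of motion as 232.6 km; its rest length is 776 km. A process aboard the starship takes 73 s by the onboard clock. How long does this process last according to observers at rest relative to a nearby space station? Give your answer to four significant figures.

γ = L₀/L = 776/232.6 = 3.3362.
Δt = γΔτ = 3.3362 × 73 = 243.5 s.

243.5 s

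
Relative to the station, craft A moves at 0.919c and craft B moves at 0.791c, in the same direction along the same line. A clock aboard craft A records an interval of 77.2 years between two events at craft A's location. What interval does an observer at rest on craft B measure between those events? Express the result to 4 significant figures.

87.40 years

Transform craft A's velocity into craft B's frame: (0.919 − 0.791)/(1 − 0.919·0.791) = 0.128/0.273071, so the relative speed is 0.46874c.
At |u| = 0.46874c, γ = (1 − 0.219717)^(−1/2) = 1.1321.
The clock on craft A records proper time, so craft B measures Δt = γΔτ = 1.1321 × 77.2 = 87.40 years.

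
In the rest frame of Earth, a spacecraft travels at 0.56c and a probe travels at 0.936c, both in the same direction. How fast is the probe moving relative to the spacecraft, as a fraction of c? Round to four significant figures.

Transform to the spacecraft's frame: u' = (u − v)/(1 − uv/c²).
u' = (0.936 − 0.56)/(1 − 0.936×0.56) = 0.376/0.47584 = 0.79018.
Speed in the spacecraft's frame: 0.7902c (in the same direction).

0.7902c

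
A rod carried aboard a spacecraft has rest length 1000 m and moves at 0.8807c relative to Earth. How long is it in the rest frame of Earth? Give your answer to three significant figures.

474 m

Lorentz factor: γ = (1 − 0.77563249)^(−1/2) = 2.1112.
Length contraction: L = L₀/γ = 1000/2.1112 = 474 m.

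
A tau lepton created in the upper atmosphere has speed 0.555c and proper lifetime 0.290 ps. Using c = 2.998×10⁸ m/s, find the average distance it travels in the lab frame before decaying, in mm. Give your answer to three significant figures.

With β = 0.555, γ = 1/√(1 − 0.555²) = 1/√0.691975 = 1.2021.
Lab-frame lifetime: Δt = γτ = 1.2021 × 0.290 ps = 0.34861 ps.
Distance: d = vΔt = 0.555 × 2.998×10⁸ m/s × 3.4861×10^-13 s = 5.80×10^-5 m = 0.0580 mm.

0.0580 mm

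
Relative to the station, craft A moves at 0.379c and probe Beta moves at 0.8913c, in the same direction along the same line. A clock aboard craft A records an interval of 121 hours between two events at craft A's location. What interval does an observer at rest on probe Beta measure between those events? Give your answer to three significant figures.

Transform craft A's velocity into probe Beta's frame: (0.379 − 0.8913)/(1 − 0.379·0.8913) = −0.5123/0.6621973, so the relative speed is 0.77364c.
At |u| = 0.77364c, γ = (1 − 0.598519)^(−1/2) = 1.5782.
Craft A's interval is proper; time dilation gives Δt_B = γΔτ = 1.5782 × 121 hours = 191 hours.

191 hours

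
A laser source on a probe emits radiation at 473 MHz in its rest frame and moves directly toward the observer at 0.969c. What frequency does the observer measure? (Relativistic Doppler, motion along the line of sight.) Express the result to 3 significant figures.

3770 MHz

Relativistic Doppler (source moving toward): f_obs = f_src · √((1+β)/(1−β)).
With β = 0.969: factor = √(1.969/0.031) = 7.9697.
f_obs = 473 × 7.9697 = 3770 MHz.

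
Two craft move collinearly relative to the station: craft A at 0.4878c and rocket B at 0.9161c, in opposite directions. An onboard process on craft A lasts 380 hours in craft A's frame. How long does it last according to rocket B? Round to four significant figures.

Transform craft A's velocity into rocket B's frame: (0.4878 + 0.9161)/(1 + 0.4878·0.9161) = 1.4039/1.44687358, so the relative speed is 0.9703c.
γ for this relative speed: γ = 1/√(1 − 0.941482) = 4.1339.
The clock on craft A records proper time, so rocket B measures Δt = γΔτ = 4.1339 × 380 = 1571 hours.

1571 hours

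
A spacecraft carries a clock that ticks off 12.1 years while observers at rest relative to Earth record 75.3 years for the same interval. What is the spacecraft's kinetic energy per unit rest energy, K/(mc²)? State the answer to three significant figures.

The time-dilation ratio gives γ = 75.3/12.1 = 6.22314.
Since K = (γ−1)mc², K/(mc²) = 6.22314 − 1 = 5.22.

5.22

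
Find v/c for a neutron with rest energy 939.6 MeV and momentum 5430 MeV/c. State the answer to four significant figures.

βγ = pc/(mc²) = 5430/939.6 = 5.7791.
Since γ² = 1 + (βγ)² = 34.398, γ = √34.398 = 5.86498, and β = (βγ)/γ = 5.7791/5.86498 = 0.9854.

0.9854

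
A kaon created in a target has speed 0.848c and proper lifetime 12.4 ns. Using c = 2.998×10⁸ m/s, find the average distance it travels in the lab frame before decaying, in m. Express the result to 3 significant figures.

β² = 0.719104, so γ = 1/√0.280896 = 1.8868.
Lab-frame lifetime: Δt = γτ = 1.8868 × 12.4 ns = 23.396 ns.
Distance: d = vΔt = 0.848 × 2.998×10⁸ m/s × 2.3396×10^-8 s = 5.95 m.

5.95 m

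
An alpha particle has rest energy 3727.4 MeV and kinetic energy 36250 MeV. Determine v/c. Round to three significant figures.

γ = 1 + K/(mc²) = 1 + 36250/3727.4 = 10.725.
β = √(1 − 1/γ²) = √(1 − 0.00869371) = √0.99130629 = 0.996.

0.996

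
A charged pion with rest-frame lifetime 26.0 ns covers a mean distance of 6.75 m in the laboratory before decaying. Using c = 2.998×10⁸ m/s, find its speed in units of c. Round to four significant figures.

0.6546c

Lab distance = (lab lifetime)·v = γτ·βc, so βγ = d/(cτ) = 6.750/(2.998×10⁸ × 2.600×10^-8) = 0.86596.
With βγ = 0.86596: γ² = 1 + (βγ)² = 1.749887, and β = (βγ)/γ = 0.86596/1.32283 = 0.6546.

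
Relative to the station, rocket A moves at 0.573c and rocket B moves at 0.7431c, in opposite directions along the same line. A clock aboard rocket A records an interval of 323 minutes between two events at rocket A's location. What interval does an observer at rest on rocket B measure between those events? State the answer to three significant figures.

840 minutes

The velocity of rocket A relative to rocket B is (0.573 + 0.7431)c / (1 + 0.573×0.7431) = 0.92306c; relative speed 0.92306c.
At |u| = 0.92306c, γ = (1 − 0.85204)^(−1/2) = 2.5997.
The clock on rocket A records proper time, so rocket B measures Δt = γΔτ = 2.5997 × 323 = 840 minutes.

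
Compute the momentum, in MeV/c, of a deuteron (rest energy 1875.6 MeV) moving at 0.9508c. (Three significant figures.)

5760 MeV/c

With β = 0.9508, γ = 1/√(1 − 0.9508²) = 1/√0.09597936 = 3.2278.
Momentum: p = γβ·mc = 3.2278 × 0.9508 × 1875.6 MeV/c = 5760 MeV/c.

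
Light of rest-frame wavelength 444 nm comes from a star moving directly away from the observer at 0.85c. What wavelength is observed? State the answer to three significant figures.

1560 nm

Relativistic Doppler for wavelength: λ_obs = λ_src · √((1+β)/(1−β)).
With β = 0.85: factor = √(1.85/0.15) = 3.5119.
λ_obs = 444 × 3.5119 = 1560 nm.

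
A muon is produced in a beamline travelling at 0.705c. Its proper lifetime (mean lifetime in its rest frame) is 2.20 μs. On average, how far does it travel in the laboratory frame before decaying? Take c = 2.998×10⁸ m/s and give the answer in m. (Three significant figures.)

Lorentz factor: γ = (1 − 0.497025)^(−1/2) = 1.41.
Lab-frame lifetime: Δt = γτ = 1.41 × 2.20 μs = 3.102 μs.
Distance: d = vΔt = 0.705 × 2.998×10⁸ m/s × 3.1020×10^-6 s = 656 m.

656 m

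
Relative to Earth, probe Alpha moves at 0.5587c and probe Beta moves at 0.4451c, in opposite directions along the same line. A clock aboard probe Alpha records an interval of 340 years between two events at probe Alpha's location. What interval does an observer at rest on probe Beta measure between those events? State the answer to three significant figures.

572 years

Transform probe Alpha's velocity into probe Beta's frame: (0.5587 + 0.4451)/(1 + 0.5587·0.4451) = 1.0038/1.24867737, so the relative speed is 0.80389c.
At |u| = 0.80389c, γ = (1 − 0.646239)^(−1/2) = 1.6813.
The clock on probe Alpha records proper time, so probe Beta measures Δt = γΔτ = 1.6813 × 340 = 572 years.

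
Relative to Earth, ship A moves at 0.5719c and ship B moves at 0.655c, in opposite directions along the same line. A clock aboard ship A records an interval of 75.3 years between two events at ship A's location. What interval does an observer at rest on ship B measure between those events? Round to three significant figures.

167 years

The velocity of ship A relative to ship B is (0.5719 + 0.655)c / (1 + 0.5719×0.655) = 0.89255c; relative speed 0.89255c.
γ for this relative speed: γ = 1/√(1 − 0.796646) = 2.2176.
The clock on ship A records proper time, so ship B measures Δt = γΔτ = 2.2176 × 75.3 = 167 years.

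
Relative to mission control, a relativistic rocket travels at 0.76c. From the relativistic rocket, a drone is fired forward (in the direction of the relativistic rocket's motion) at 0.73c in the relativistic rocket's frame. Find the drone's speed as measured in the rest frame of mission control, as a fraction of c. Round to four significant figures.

Relativistic velocity addition: u = (u' + v)/(1 + u'v/c²), with u' = 0.73c and v = 0.76c.
Numerator: 0.73 + 0.76 = 1.49. Denominator: 1 + (0.73)(0.76) = 1.5548.
u = 1.49/1.5548 = 0.95832, so the speed is 0.9583c.

0.9583c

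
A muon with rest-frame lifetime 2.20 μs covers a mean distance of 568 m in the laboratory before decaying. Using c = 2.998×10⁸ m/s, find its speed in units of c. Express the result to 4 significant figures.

d = βγcτ ⇒ βγ = d/(cτ) = 568.0 m / (659.56 m) = 0.86118.
β = (βγ)/√(1+(βγ)²) = 0.86118/√1.741631 = 0.6526.

0.6526c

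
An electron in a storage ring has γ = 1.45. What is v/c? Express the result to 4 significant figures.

β = √(1 − 1/γ²) = √(1 − 1/2.1025) = √0.524376 = 0.7241.

0.7241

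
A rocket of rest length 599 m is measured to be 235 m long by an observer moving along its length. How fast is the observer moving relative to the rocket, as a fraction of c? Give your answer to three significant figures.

0.920c

Length contraction gives γ = L₀/L = 599/235 = 2.5489.
β = √(1 − 1/γ²) = √0.84608 = 0.920.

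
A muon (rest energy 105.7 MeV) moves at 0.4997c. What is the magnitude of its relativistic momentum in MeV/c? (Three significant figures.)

61.0 MeV/c

Lorentz factor: γ = (1 − 0.24970009)^(−1/2) = 1.1545.
Momentum: p = γβ·mc = 1.1545 × 0.4997 × 105.7 MeV/c = 61.0 MeV/c.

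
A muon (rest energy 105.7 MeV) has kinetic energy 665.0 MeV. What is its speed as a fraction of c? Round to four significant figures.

γ = 1 + K/(mc²) = 1 + 665.0/105.7 = 7.2914.
β = √(1 − 1/γ²) = √(1 − 0.0188095) = √0.9811905 = 0.9906.

0.9906c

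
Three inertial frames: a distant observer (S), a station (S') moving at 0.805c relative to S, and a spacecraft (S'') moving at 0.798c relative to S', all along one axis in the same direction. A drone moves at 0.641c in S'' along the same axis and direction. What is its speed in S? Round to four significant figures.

0.9947c

Apply u = (u'+v)/(1+u'v) twice. Drone in the station frame: (0.641+0.798)/(1+0.641·0.798) = 1.439/1.511518 = 0.95202c.
That velocity, transformed to the rest frame of a distant observer: (0.95202+0.805)/(1+0.95202·0.805) = 1.75702/1.7663761 = 0.9947c.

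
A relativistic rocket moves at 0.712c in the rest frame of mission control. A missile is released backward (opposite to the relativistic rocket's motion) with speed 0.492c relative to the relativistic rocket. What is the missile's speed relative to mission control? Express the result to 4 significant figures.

0.3386c

Relativistic velocity addition: u = (u' + v)/(1 + u'v/c²), with u' = −0.492c and v = 0.712c.
Numerator: −0.492 + 0.712 = 0.22. Denominator: 1 + (−0.492)(0.712) = 0.649696.
u = 0.22/0.649696 = 0.33862, so the speed is 0.3386c.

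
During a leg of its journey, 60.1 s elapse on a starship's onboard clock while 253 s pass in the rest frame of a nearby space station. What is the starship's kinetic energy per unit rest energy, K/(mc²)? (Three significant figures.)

3.21

γ = Δt/Δτ = 253/60.1 = 4.20965.
Since K = (γ−1)mc², K/(mc²) = 4.20965 − 1 = 3.21.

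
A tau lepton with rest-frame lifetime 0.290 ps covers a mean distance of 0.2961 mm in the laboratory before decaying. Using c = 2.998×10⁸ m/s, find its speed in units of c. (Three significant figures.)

0.959c

d = βγcτ ⇒ βγ = d/(cτ) = 2.961×10^-4 m / (8.6942×10^-5 m) = 3.4057.
β = (βγ)/√(1+(βγ)²) = 3.4057/√12.5988 = 0.959.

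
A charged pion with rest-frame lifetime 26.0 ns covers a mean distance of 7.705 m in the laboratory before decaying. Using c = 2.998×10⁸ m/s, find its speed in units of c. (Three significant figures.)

0.703c

d = βγcτ ⇒ βγ = d/(cτ) = 7.705 m / (7.7948 m) = 0.98848.
β = (βγ)/√(1+(βγ)²) = 0.98848/√1.977093 = 0.703.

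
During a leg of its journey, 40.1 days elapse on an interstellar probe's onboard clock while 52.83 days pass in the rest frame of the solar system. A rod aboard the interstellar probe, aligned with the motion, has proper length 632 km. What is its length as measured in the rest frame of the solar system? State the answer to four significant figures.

From Δt = γΔτ: γ = 52.83/40.1 = 1.31746.
The rod contracts by the same γ: 632 km / 1.31746 = 479.7 km.

479.7 km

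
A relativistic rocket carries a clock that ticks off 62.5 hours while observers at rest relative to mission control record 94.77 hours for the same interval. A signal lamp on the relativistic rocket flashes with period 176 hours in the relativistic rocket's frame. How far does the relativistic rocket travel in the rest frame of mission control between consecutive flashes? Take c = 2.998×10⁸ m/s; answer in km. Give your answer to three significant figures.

2.17×10^11 km

From Δt = γΔτ: γ = 94.77/62.5 = 1.51632.
β = √(1 − 1/γ²) = 0.75171. Lab-frame period = γτ = 1.51632×176 hours = 266.87 hours. Distance = βc × γτ = 0.75171 × 2.998×10⁸ m/s × 960732 s = 2.1651×10^14 m = 2.17×10^11 km.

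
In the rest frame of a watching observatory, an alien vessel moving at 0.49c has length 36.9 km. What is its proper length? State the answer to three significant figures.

With β = 0.49, γ = 1/√(1 − 0.49²) = 1/√0.7599 = 1.1472.
Proper length: L₀ = γ·L = 1.1472 × 36.9 = 42.3 km.

42.3 km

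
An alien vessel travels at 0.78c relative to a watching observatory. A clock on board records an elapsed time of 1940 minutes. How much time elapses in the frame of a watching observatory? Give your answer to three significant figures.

With β = 0.78, γ = 1/√(1 − 0.78²) = 1/√0.3916 = 1.598.
Time dilation: Δt = γ·Δτ = 1.598 × 1940 = 3100 minutes.

3100 minutes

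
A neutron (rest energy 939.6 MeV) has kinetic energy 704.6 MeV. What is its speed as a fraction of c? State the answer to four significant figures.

K = (γ−1)mc², so γ = 1 + 704.6/939.6 = 1.7499.
Then v/c = √(1 − γ⁻²) = √(1 − 0.326568) = √0.673432 = 0.8206.

0.8206c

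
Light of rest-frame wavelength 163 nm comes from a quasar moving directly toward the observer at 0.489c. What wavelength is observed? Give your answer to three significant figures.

Relativistic Doppler for wavelength: λ_obs = λ_src · √((1−β)/(1+β)).
With β = 0.489: factor = √(0.511/1.489) = 0.58582.
λ_obs = 163 × 0.58582 = 95.5 nm.

95.5 nm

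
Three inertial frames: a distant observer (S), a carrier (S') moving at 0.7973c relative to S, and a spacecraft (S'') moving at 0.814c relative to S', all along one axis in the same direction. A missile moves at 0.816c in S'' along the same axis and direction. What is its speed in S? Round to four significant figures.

0.9977c

First combine the missile and spacecraft (S''→S'): u₁ = (0.816 + 0.814)/(1 + 0.816×0.814) = 1.63/1.664224 = 0.97944.
Then combine with the carrier (S'→S): u = (0.97944 + 0.7973)/(1 + 0.97944×0.7973) = 1.77674/1.780907512 = 0.99766.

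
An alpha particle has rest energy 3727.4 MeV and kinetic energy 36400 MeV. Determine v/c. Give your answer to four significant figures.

γ = 1 + K/(mc²) = 1 + 36400/3727.4 = 10.766.
β = √(1 − 1/γ²) = √(1 − 0.00862762) = √0.99137238 = 0.9957.

0.9957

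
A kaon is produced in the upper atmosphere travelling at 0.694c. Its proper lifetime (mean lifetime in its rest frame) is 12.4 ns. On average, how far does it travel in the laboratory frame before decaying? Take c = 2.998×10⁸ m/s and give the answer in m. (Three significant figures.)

3.58 m

γ = 1/√(1 − β²) = 1/√(1 − 0.481636) = 1/√0.518364 = 1/0.719975 = 1.3889.
Lab-frame lifetime: Δt = γτ = 1.3889 × 12.4 ns = 17.222 ns.
Distance: d = vΔt = 0.694 × 2.998×10⁸ m/s × 1.7222×10^-8 s = 3.58 m.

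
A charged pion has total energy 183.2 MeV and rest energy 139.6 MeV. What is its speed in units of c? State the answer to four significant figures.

γ = E/(mc²) = 183.2/139.6 = 1.3123.
β = √(1 − 1/γ²) = √(1 − 0.580676) = √0.419324 = 0.6476.

0.6476c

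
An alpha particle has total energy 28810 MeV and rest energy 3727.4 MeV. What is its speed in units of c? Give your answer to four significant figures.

0.9916c

γ = E/(mc²) = 28810/3727.4 = 7.7292.
β = √(1 − 1/γ²) = √(1 − 0.0167391) = √0.9832609 = 0.9916.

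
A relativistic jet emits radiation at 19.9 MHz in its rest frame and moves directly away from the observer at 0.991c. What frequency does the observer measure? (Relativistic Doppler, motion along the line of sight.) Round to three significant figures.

1.34 MHz

Relativistic Doppler (source moving away): f_obs = f_src · √((1−β)/(1+β)).
With β = 0.991: factor = √(0.009/1.991) = 0.067233.
f_obs = 19.9 × 0.067233 = 1.34 MHz.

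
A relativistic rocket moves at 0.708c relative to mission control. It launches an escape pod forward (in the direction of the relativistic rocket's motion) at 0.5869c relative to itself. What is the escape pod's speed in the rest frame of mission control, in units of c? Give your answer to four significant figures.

In units of c, u = (u' + v)/(1 + u'v) with u' = 0.5869 and v = 0.708.
Numerator: 0.5869 + 0.708 = 1.2949. Denominator: 1 + (0.5869)(0.708) = 1.4155252.
u = 1.2949/1.4155252 = 0.91478, so the speed is 0.9148c.

0.9148c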